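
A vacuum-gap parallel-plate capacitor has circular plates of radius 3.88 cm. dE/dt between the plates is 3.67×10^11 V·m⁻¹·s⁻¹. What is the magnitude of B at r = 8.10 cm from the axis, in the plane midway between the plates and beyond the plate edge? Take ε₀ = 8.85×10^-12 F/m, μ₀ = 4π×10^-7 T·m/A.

3.79×10^-8 T

Through the whole plate area (πR² = 4.729×10^-3 m²), I_d = ε₀ πR² dE/dt = 0.01536 A.
For r ≥ R the full I_d is enclosed: B = μ₀ I_d/(2πr) = (4π×10^-7)(0.01536)/(2π·0.0810) = 3.79×10^-8 T.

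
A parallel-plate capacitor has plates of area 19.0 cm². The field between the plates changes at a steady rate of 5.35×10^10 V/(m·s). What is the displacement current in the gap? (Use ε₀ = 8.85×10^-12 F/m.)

9.00×10^-4 A

The displacement current is ε₀ times dΦ_E/dt = ε₀ A dE/dt = (8.85×10^-12)(1.90×10^-3)(5.35×10^10) = 9.00×10^-4 A.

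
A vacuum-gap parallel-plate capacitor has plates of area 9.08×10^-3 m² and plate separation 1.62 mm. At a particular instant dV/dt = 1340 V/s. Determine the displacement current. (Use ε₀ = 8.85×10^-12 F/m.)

6.65×10^-8 A

E = V/d so dE/dt = (dV/dt)/d = 8.272×10^5 V/(m·s), and I_d = ε₀ A dE/dt = (8.85×10^-12)(9.08×10^-3)(8.272×10^5) = 6.65×10^-8 A.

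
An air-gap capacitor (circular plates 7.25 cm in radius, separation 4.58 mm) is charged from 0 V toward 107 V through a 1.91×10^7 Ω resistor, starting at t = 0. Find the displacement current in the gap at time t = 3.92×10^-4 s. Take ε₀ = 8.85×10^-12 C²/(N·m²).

2.94×10^-6 A

C = ε₀A/d = (8.85×10^-12)(0.01651)/(4.58×10^-3) = 3.190×10^-11 F, so τ = RC = 6.093×10^-4 s.
The conduction current is I(t) = (V₀/R) e^(−t/τ), and the displacement current between the plates equals it.
t/τ = 0.6434; I_d = (107/1.91×10^7) · e^(−0.6434) = (5.602×10^-6)(0.5255) = 2.94×10^-6 A.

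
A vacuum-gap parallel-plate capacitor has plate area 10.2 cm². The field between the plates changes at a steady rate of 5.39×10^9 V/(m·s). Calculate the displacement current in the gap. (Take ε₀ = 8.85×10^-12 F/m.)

With a uniform field, Φ_E = EA, so I_d = ε₀ A dE/dt = 4.87×10^-5 A.

4.87×10^-5 A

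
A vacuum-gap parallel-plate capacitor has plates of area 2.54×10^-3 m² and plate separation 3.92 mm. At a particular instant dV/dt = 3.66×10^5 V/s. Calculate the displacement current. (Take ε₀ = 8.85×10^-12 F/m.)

E = V/d so dE/dt = (dV/dt)/d = 9.337×10^7 V/(m·s), and I_d = ε₀ A dE/dt = (8.85×10^-12)(2.54×10^-3)(9.337×10^7) = 2.10×10^-6 A.

2.10×10^-6 A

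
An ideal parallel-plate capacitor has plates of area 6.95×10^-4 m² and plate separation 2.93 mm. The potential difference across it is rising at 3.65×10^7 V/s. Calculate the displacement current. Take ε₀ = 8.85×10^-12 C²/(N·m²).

The displacement current equals the charging current C dV/dt. With C = ε₀A/d = (8.85×10^-12)(6.95×10^-4)/(2.93×10^-3) = 2.099×10^-12 F, I_d = (2.099×10^-12)(3.65×10^7) = 7.66×10^-5 A.

7.66×10^-5 A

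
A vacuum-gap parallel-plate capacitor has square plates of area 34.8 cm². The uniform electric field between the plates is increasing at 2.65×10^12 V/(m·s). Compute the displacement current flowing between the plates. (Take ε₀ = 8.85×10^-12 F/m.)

0.0816 A

The displacement current is ε₀ times dΦ_E/dt = ε₀ A dE/dt = (8.85×10^-12)(3.48×10^-3)(2.65×10^12) = 0.0816 A.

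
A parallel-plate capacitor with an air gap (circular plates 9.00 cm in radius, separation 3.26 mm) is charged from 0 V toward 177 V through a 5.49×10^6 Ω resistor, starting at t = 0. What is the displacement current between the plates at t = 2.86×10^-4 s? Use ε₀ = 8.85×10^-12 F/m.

1.52×10^-5 A

With C = ε₀A/d = (8.85×10^-12)(0.02545)/(3.26×10^-3) = 6.909×10^-11 F, the time constant is τ = RC = 3.793×10^-4 s, so t/τ = 0.7540 and e^(−t/τ) = 0.4705.
I_d = I_cond = (V₀/R) e^(−t/τ) = (3.224×10^-5)(0.4705) = 1.52×10^-5 A.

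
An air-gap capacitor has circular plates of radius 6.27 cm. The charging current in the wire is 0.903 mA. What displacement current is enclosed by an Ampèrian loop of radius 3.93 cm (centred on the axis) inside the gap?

3.55×10^-4 A

Between the plates the displacement current equals the wire current: I_d = 0.903 mA = 9.03×10^-4 A.
Through an area πr² the displacement current is I_d·(πr²/πR²) = I_d (r/R)² = 3.55×10^-4 A.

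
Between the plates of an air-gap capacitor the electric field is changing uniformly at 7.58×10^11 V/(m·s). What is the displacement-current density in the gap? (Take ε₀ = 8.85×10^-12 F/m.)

6.71 A/m²

J_d = ε₀ ∂E/∂t, so J_d = 6.71 A/m².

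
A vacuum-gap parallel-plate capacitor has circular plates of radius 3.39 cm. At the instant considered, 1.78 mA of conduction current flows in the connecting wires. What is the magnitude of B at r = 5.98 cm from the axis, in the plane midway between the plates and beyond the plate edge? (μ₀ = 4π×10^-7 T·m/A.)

No conduction current crosses the gap, so I_d there equals the 1.78×10^-3 A in the leads.
Outside the plates the loop encloses all of I_d, so B·2πr = μ₀ I_d and B = 5.95×10^-9 T.

5.95×10^-9 T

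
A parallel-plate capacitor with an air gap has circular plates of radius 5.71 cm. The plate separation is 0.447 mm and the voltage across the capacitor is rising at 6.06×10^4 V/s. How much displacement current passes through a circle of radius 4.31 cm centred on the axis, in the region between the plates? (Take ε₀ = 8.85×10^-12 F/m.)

dE/dt = (dV/dt)/d = 1.356×10^8 V/(m·s); I_d = ε₀(πR²)(dE/dt) = (8.85×10^-12)(0.01024)(1.356×10^8) = 1.229×10^-5 A.
The field is uniform, so I_d,enc = I_d (r/R)² = (1.229×10^-5)(4.31/5.71)² = 7.00×10^-6 A.

7.00×10^-6 A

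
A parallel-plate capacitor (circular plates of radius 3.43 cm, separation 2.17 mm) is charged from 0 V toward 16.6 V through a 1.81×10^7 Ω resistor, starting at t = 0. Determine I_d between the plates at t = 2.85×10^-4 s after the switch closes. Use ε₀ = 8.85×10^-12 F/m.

3.23×10^-7 A

With C = ε₀A/d = (8.85×10^-12)(3.696×10^-3)/(2.17×10^-3) = 1.507×10^-11 F, the time constant is τ = RC = 2.728×10^-4 s, so t/τ = 1.045 and e^(−t/τ) = 0.3517.
I_d = I_cond = (V₀/R) e^(−t/τ) = (9.171×10^-7)(0.3517) = 3.23×10^-7 A.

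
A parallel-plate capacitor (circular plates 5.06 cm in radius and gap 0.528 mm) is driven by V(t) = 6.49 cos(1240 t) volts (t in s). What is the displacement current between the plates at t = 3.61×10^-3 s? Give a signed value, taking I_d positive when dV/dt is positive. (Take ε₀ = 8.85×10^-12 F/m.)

C = ε₀A/d = (8.85×10^-12)(8.044×10^-3)/(5.28×10^-4) = 1.348×10^-10 F. dV/dt = V₀ω·−sin(ωt); at ωt = 4.4764 rad this factor is 0.9723.
I_d = C dV/dt = (1.348×10^-10)(6.49)(1240)(0.9723) = 1.05×10^-6 A.

1.05×10^-6 A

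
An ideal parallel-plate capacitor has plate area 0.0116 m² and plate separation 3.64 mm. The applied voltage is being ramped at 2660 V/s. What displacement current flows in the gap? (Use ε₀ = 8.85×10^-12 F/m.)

E = V/d so dE/dt = (dV/dt)/d = 7.308×10^5 V/(m·s), and I_d = ε₀ A dE/dt = (8.85×10^-12)(0.0116)(7.308×10^5) = 7.50×10^-8 A.

7.50×10^-8 A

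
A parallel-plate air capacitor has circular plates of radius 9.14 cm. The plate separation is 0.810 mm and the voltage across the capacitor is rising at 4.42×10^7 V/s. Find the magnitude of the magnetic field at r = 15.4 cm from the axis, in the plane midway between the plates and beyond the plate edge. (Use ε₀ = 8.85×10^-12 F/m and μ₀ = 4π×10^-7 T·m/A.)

1.65×10^-8 T

With E = V/d, dE/dt = 5.457×10^10 V/(m·s) and πR² = 0.02624 m², giving I_d = ε₀ πR² dE/dt = 0.01267 A.
Outside the plates the loop encloses all of I_d, so B·2πr = μ₀ I_d and B = 1.65×10^-8 T.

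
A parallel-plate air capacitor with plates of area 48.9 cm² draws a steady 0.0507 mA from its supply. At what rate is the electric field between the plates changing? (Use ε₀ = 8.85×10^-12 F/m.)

By continuity, I_d in the gap equals the 0.0507 mA flowing in the wire.
Since I_d = ε₀ A dE/dt, dE/dt = I_d/(ε₀A) = (5.07×10^-5)/((8.85×10^-12)(4.89×10^-3)) = 1.17×10^9 V/(m·s).

1.17×10^9 V/(m·s)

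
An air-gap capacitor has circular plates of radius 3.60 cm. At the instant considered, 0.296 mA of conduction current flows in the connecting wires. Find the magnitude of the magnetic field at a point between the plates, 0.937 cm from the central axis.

4.28×10^-10 T

No conduction current crosses the gap, so I_d there equals the 2.96×10^-4 A in the leads.
For r < R the Ampère–Maxwell law gives B(2πr) = μ₀ I_d (r²/R²), so B = μ₀ I_d r/(2πR²) = (4π×10^-7)(2.96×10^-4)(9.37×10^-3)/(2π·0.0360²) = 4.28×10^-10 T.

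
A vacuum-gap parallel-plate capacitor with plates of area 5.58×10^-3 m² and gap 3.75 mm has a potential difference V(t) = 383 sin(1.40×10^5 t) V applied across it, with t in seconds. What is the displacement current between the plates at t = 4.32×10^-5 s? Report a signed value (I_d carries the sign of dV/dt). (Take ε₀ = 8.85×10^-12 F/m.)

dE/dt = (V₀ω/d)·cos(ωt) with ωt = 6.048 rad: (383)(1.40×10^5)(0.9725)/(3.75×10^-3) = 1.391×10^10 V/(m·s).
I_d = ε₀ A dE/dt = (8.85×10^-12)(5.58×10^-3)(1.391×10^10) = 6.87×10^-4 A.

6.87×10^-4 A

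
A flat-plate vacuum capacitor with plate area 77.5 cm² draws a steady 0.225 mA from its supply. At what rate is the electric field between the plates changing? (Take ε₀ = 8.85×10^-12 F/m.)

3.28×10^9 V/(m·s)

By continuity, I_d in the gap equals the 0.225 mA flowing in the wire.
Then dE/dt = I_d/(ε₀A) = 3.28×10^9 V/(m·s).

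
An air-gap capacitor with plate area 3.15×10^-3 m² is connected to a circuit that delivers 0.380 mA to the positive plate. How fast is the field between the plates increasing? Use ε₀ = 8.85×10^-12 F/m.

1.36×10^10 V/(m·s)

Charge continuity gives I_d = I = 3.80×10^-4 A between the plates.
Then dE/dt = I_d/(ε₀A) = 1.36×10^10 V/(m·s).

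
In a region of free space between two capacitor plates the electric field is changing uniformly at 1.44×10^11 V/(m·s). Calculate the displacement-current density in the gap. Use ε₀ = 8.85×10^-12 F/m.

J_d = ε₀ dE/dt = (8.85×10^-12)(1.44×10^11) = 1.27 A/m².

1.27 A/m²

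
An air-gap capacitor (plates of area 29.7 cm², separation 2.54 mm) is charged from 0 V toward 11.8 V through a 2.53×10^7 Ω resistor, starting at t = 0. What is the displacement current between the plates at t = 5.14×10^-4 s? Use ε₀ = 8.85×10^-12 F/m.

6.55×10^-8 A

With C = ε₀A/d = (8.85×10^-12)(2.97×10^-3)/(2.54×10^-3) = 1.035×10^-11 F, the time constant is τ = RC = 2.619×10^-4 s, so t/τ = 1.963 and e^(−t/τ) = 0.1404.
I_d = I_cond = (V₀/R) e^(−t/τ) = (4.664×10^-7)(0.1404) = 6.55×10^-8 A.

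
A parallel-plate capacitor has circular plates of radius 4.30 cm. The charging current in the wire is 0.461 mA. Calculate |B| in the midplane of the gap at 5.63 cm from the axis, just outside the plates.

No conduction current crosses the gap, so I_d there equals the 4.61×10^-4 A in the leads.
With r > R the enclosed displacement current is the full I_d; B = μ₀ I_d / (2πr) = 1.64×10^-9 T.

1.64×10^-9 T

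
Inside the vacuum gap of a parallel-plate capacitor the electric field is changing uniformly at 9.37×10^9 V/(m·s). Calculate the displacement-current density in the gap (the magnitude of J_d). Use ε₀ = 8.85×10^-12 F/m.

The displacement-current density is ε₀ ∂E/∂t = (8.85×10^-12)(9.37×10^9) = 0.0829 A/m².

0.0829 A/m²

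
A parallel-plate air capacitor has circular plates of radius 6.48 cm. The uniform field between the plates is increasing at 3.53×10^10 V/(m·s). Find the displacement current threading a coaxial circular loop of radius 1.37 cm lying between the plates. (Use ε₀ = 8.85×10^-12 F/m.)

I_d = ε₀ dΦ_E/dt = ε₀ πR² (dE/dt) = (8.85×10^-12)(0.01319)(3.53×10^10) = 4.121×10^-3 A through the full plate area.
The field is uniform, so I_d,enc = I_d (r/R)² = (4.121×10^-3)(1.37/6.48)² = 1.84×10^-4 A.

1.84×10^-4 A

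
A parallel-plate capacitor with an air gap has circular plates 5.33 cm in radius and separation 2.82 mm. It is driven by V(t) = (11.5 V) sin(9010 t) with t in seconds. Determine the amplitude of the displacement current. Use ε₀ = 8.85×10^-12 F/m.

2.90×10^-6 A

(dE/dt)_max = V₀ω/d = 3.674×10^7 V/(m·s); ω = 9010 rad/s.
I_d,max = ε₀ A (dE/dt)_max = (8.85×10^-12)(8.925×10^-3)(3.674×10^7) = 2.90×10^-6 A.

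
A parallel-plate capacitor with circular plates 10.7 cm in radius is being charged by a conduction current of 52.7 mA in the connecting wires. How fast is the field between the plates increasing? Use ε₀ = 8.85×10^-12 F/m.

Charge continuity gives I_d = I = 0.0527 A between the plates.
Since I_d = ε₀ A dE/dt, dE/dt = I_d/(ε₀A) = (0.0527)/((8.85×10^-12)(0.03597)) = 1.66×10^11 V/(m·s).

1.66×10^11 V/(m·s)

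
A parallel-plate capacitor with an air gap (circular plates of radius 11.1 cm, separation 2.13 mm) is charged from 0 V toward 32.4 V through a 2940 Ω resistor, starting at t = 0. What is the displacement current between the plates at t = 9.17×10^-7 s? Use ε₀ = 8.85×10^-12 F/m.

C = ε₀A/d = (8.85×10^-12)(0.03871)/(2.13×10^-3) = 1.608×10^-10 F and τ = RC = 4.728×10^-7 s. I_d in the gap equals the RC charging current.
I_d(t) = (V₀/R) e^(−t/τ) = 0.01102 · e^(−1.940) = 1.58×10^-3 A.

1.58×10^-3 A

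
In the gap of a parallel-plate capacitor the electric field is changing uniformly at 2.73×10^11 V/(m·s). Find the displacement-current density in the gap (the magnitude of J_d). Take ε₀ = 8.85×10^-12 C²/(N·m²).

2.42 A/m²

The displacement-current density is ε₀ ∂E/∂t = (8.85×10^-12)(2.73×10^11) = 2.42 A/m².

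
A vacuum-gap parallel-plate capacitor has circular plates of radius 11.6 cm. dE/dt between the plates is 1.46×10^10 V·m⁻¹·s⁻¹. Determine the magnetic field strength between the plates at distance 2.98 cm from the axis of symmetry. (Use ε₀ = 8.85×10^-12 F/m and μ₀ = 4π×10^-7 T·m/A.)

I_d = ε₀ dΦ_E/dt = ε₀ πR² (dE/dt) = (8.85×10^-12)(0.04227)(1.46×10^10) = 5.462×10^-3 A through the full plate area.
An Ampèrian loop of radius r encloses a fraction (r/R)² of I_d. Then B·2πr = μ₀ I_d (r/R)², giving B = μ₀ I_d r/(2πR²) = 2.42×10^-9 T.

2.42×10^-9 T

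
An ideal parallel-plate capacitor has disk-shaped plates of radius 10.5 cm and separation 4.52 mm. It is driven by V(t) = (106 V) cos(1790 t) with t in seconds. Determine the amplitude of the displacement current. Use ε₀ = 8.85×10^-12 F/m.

C = ε₀A/d = (8.85×10^-12)(0.03464)/(4.52×10^-3) = 6.782×10^-11 F; ω = 1790 rad/s.
I_d = C dV/dt, so |I_d|_max = C V₀ ω = (6.782×10^-11)(106)(1790) = 1.29×10^-5 A.

1.29×10^-5 A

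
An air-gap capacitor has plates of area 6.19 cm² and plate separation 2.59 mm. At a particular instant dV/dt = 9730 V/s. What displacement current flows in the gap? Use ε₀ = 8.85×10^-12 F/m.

2.06×10^-8 A

The field between the plates is E = V/d, so dE/dt = (9730)/(2.59×10^-3 m) = 3.757×10^6 V/(m·s).
I_d = ε₀ A (dE/dt) = (8.85×10^-12)(6.19×10^-4)(3.757×10^6) = 2.06×10^-8 A.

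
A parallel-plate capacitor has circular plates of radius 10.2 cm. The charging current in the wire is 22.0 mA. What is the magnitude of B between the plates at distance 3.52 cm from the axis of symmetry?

Between the plates the displacement current equals the wire current: I_d = 22.0 mA = 0.0220 A.
For r < R the Ampère–Maxwell law gives B(2πr) = μ₀ I_d (r²/R²), so B = μ₀ I_d r/(2πR²) = (4π×10^-7)(0.0220)(0.0352)/(2π·0.102²) = 1.49×10^-8 T.

1.49×10^-8 T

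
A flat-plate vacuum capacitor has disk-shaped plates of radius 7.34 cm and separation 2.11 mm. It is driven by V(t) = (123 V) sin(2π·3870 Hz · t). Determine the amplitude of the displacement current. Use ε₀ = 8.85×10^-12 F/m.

C = ε₀A/d = (8.85×10^-12)(0.01693)/(2.11×10^-3) = 7.101×10^-11 F; ω = 2πf = 2.432×10^4 rad/s.
I_d = C dV/dt, so |I_d|_max = C V₀ ω = (7.101×10^-11)(123)(2.432×10^4) = 2.12×10^-4 A.

2.12×10^-4 A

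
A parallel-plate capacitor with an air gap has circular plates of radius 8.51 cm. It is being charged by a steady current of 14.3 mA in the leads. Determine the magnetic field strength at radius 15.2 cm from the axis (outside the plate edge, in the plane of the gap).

1.88×10^-8 T

Between the plates the displacement current equals the wire current: I_d = 14.3 mA = 0.0143 A.
Outside the plates the loop encloses all of I_d, so B·2πr = μ₀ I_d and B = 1.88×10^-8 T.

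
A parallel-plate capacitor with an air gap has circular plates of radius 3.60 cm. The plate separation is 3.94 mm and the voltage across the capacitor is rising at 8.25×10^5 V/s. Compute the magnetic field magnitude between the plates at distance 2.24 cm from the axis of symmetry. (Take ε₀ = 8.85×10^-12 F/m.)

dE/dt = (dV/dt)/d = 2.094×10^8 V/(m·s); I_d = ε₀(πR²)(dE/dt) = (8.85×10^-12)(4.072×10^-3)(2.094×10^8) = 7.546×10^-6 A.
∮B·dl = μ₀ I_d,enc with I_d,enc = I_d r²/R² = 2.922×10^-6 A; so B = μ₀ I_d,enc/(2πr) = 2.61×10^-11 T.

2.61×10^-11 T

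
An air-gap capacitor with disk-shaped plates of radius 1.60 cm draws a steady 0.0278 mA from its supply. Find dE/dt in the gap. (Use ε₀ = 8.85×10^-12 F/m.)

The displacement current between the plates equals the conduction current, I_d = 0.0278 mA.
Inverting I_d = ε₀ A dE/dt gives dE/dt = 2.78×10^-5 / (8.85×10^-12 · 8.042×10^-4) = 3.91×10^9 V/(m·s).

3.91×10^9 V/(m·s)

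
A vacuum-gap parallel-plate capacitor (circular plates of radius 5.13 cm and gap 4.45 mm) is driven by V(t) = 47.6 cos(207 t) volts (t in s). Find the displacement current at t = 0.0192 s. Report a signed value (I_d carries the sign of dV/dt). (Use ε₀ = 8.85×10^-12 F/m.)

1.20×10^-7 A

dE/dt = (V₀ω/d)·−sin(ωt) with ωt = 3.9744 rad: (47.6)(207)(0.7398)/(4.45×10^-3) = 1.638×10^6 V/(m·s).
I_d = ε₀ A dE/dt = (8.85×10^-12)(8.268×10^-3)(1.638×10^6) = 1.20×10^-7 A.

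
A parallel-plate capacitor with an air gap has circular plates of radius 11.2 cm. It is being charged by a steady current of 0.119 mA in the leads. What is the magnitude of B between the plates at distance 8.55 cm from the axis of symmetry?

1.62×10^-10 T

No conduction current crosses the gap, so I_d there equals the 1.19×10^-4 A in the leads.
An Ampèrian loop of radius r encloses a fraction (r/R)² of I_d. Then B·2πr = μ₀ I_d (r/R)², giving B = μ₀ I_d r/(2πR²) = 1.62×10^-10 T.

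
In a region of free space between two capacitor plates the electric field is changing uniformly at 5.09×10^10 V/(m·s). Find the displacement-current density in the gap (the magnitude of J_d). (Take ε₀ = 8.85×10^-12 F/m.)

J_d = ε₀ ∂E/∂t, so J_d = 0.450 A/m².

0.450 A/m²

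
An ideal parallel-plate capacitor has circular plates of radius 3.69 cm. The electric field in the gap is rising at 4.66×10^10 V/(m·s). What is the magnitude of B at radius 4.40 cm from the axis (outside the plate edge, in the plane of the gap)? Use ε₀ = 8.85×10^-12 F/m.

8.02×10^-9 T

Through the whole plate area (πR² = 4.278×10^-3 m²), I_d = ε₀ πR² dE/dt = 1.764×10^-3 A.
For r ≥ R the full I_d is enclosed: B = μ₀ I_d/(2πr) = (4π×10^-7)(1.764×10^-3)/(2π·0.0440) = 8.02×10^-9 T.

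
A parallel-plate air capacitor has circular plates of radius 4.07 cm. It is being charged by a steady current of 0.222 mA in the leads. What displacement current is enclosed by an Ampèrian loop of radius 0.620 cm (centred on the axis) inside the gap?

5.15×10^-6 A

No conduction current crosses the gap, so I_d there equals the 2.22×10^-4 A in the leads.
The field is uniform, so I_d,enc = I_d (r/R)² = (2.22×10^-4)(0.620/4.07)² = 5.15×10^-6 A.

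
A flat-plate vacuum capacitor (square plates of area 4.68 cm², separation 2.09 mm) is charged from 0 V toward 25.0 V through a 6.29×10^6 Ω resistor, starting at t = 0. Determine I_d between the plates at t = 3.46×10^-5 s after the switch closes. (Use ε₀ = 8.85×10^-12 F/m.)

2.48×10^-7 A

With C = ε₀A/d = (8.85×10^-12)(4.68×10^-4)/(2.09×10^-3) = 1.982×10^-12 F, the time constant is τ = RC = 1.247×10^-5 s, so t/τ = 2.775 and e^(−t/τ) = 0.06235.
I_d = I_cond = (V₀/R) e^(−t/τ) = (3.975×10^-6)(0.06235) = 2.48×10^-7 A.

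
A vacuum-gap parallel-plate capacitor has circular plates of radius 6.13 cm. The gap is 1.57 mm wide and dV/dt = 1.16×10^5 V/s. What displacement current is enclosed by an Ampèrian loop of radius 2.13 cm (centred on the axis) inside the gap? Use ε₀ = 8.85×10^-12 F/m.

I_d = C dV/dt with C = ε₀πR²/d = 6.657×10^-11 F, so I_d = (6.657×10^-11)(1.16×10^5) = 7.722×10^-6 A.
Since J_d is uniform, the enclosed fraction is (r/R)² = 0.1207, giving I_d,enc = 9.32×10^-7 A.

9.32×10^-7 A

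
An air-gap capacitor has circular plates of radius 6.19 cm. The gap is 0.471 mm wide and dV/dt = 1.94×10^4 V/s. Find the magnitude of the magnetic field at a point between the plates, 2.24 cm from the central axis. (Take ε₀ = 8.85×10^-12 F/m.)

dE/dt = (dV/dt)/d = 4.119×10^7 V/(m·s); I_d = ε₀(πR²)(dE/dt) = (8.85×10^-12)(0.01204)(4.119×10^7) = 4.389×10^-6 A.
For r < R the Ampère–Maxwell law gives B(2πr) = μ₀ I_d (r²/R²), so B = μ₀ I_d r/(2πR²) = (4π×10^-7)(4.389×10^-6)(0.0224)/(2π·0.0619²) = 5.13×10^-12 T.

5.13×10^-12 T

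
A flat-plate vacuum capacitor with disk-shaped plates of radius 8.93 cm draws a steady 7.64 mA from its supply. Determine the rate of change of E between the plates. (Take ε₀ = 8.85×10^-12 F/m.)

The displacement current between the plates equals the conduction current, I_d = 7.64 mA.
Since I_d = ε₀ A dE/dt, dE/dt = I_d/(ε₀A) = (7.64×10^-3)/((8.85×10^-12)(0.02505)) = 3.45×10^10 V/(m·s).

3.45×10^10 V/(m·s)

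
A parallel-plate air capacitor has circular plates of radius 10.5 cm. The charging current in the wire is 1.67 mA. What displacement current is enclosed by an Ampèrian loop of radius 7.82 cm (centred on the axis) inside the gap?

Between the plates the displacement current equals the wire current: I_d = 1.67 mA = 1.67×10^-3 A.
Through an area πr² the displacement current is I_d·(πr²/πR²) = I_d (r/R)² = 9.26×10^-4 A.

9.26×10^-4 A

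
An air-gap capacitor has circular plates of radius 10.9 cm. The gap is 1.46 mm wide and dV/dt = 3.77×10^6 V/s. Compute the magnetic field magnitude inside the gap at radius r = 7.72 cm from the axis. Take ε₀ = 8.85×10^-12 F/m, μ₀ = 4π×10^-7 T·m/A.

dE/dt = (dV/dt)/d = 2.582×10^9 V/(m·s); I_d = ε₀(πR²)(dE/dt) = (8.85×10^-12)(0.03733)(2.582×10^9) = 8.530×10^-4 A.
An Ampèrian loop of radius r encloses a fraction (r/R)² of I_d. Then B·2πr = μ₀ I_d (r/R)², giving B = μ₀ I_d r/(2πR²) = 1.11×10^-9 T.

1.11×10^-9 T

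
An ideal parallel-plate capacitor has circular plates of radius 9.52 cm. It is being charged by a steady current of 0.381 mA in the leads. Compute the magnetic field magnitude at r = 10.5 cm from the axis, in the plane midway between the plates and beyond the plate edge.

7.26×10^-10 T

By continuity the displacement current in the gap matches the conduction current: I_d = 3.81×10^-4 A.
With r > R the enclosed displacement current is the full I_d; B = μ₀ I_d / (2πr) = 7.26×10^-10 T.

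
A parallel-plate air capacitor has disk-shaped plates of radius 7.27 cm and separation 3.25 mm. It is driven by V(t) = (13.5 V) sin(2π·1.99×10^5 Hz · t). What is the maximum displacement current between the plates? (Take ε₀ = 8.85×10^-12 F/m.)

(dE/dt)_max = V₀ω/d = 5.192×10^9 V/(m·s); ω = 2πf = 1.250×10^6 rad/s.
I_d,max = ε₀ A (dE/dt)_max = (8.85×10^-12)(0.01660)(5.192×10^9) = 7.63×10^-4 A.

7.63×10^-4 A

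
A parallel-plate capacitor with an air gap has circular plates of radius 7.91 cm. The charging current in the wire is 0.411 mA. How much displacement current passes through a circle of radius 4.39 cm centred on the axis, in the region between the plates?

1.27×10^-4 A

Between the plates the displacement current equals the wire current: I_d = 0.411 mA = 4.11×10^-4 A.
Through an area πr² the displacement current is I_d·(πr²/πR²) = I_d (r/R)² = 1.27×10^-4 A.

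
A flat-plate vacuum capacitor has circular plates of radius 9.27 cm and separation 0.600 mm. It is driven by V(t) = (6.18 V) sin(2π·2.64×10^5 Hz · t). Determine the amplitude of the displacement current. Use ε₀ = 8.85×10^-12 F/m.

The displacement current equals the conduction current C dV/dt, which peaks at C V₀ ω.
With C = ε₀A/d = (8.85×10^-12)(0.02700)/(6.00×10^-4) = 3.983×10^-10 F and ω = 2πf = 1.659×10^6 rad/s, I_d,max = (3.983×10^-10)(6.18)(1.659×10^6) = 4.08×10^-3 A.

4.08×10^-3 A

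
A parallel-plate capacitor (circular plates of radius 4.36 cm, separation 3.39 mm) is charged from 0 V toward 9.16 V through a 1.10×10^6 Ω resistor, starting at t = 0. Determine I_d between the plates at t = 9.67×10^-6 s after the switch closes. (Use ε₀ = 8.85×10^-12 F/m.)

4.74×10^-6 A

With C = ε₀A/d = (8.85×10^-12)(5.972×10^-3)/(3.39×10^-3) = 1.559×10^-11 F, the time constant is τ = RC = 1.715×10^-5 s, so t/τ = 0.5638 and e^(−t/τ) = 0.5690.
I_d = I_cond = (V₀/R) e^(−t/τ) = (8.327×10^-6)(0.5690) = 4.74×10^-6 A.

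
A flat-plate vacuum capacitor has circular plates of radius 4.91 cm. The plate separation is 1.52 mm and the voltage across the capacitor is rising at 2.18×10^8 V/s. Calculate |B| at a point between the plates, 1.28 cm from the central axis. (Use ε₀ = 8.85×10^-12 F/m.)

With E = V/d, dE/dt = 1.434×10^11 V/(m·s) and πR² = 7.574×10^-3 m², giving I_d = ε₀ πR² dE/dt = 9.612×10^-3 A.
∮B·dl = μ₀ I_d,enc with I_d,enc = I_d r²/R² = 6.532×10^-4 A; so B = μ₀ I_d,enc/(2πr) = 1.02×10^-8 T.

1.02×10^-8 T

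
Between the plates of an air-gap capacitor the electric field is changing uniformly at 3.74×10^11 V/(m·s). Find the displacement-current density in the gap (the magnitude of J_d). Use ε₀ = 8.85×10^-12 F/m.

J_d = ε₀ dE/dt = (8.85×10^-12)(3.74×10^11) = 3.31 A/m².

3.31 A/m²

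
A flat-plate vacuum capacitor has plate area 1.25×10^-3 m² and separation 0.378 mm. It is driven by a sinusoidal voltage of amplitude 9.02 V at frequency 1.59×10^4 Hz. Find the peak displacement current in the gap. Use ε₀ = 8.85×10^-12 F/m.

2.64×10^-5 A

(dE/dt)_max = V₀ω/d = 2.384×10^9 V/(m·s); ω = 2πf = 9.990×10^4 rad/s.
I_d,max = ε₀ A (dE/dt)_max = (8.85×10^-12)(1.25×10^-3)(2.384×10^9) = 2.64×10^-5 A.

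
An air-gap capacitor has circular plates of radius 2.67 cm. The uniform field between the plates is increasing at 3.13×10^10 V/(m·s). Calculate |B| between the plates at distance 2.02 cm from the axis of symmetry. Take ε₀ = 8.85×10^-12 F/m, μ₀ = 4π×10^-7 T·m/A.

Total displacement current: I_d = ε₀(πR²)(dE/dt) = (8.85×10^-12)(2.240×10^-3)(3.13×10^10) = 6.205×10^-4 A.
An Ampèrian loop of radius r encloses a fraction (r/R)² of I_d. Then B·2πr = μ₀ I_d (r/R)², giving B = μ₀ I_d r/(2πR²) = 3.52×10^-9 T.

3.52×10^-9 T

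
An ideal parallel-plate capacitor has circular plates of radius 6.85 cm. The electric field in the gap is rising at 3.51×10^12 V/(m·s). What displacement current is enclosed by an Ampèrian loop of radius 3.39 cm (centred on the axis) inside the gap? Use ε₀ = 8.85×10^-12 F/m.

Through the whole plate area (πR² = 0.01474 m²), I_d = ε₀ πR² dE/dt = 0.4579 A.
Since J_d is uniform, the enclosed fraction is (r/R)² = 0.2449, giving I_d,enc = 0.112 A.

0.112 A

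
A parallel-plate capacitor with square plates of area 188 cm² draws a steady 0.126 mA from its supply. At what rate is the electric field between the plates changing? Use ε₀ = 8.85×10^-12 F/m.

By continuity, I_d in the gap equals the 0.126 mA flowing in the wire.
Since I_d = ε₀ A dE/dt, dE/dt = I_d/(ε₀A) = (1.26×10^-4)/((8.85×10^-12)(0.0188)) = 7.57×10^8 V/(m·s).

7.57×10^8 V/(m·s)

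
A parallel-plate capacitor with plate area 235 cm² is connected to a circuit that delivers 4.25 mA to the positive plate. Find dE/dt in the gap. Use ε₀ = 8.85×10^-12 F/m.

2.04×10^10 V/(m·s)

Charge continuity gives I_d = I = 4.25×10^-3 A between the plates.
Since I_d = ε₀ A dE/dt, dE/dt = I_d/(ε₀A) = (4.25×10^-3)/((8.85×10^-12)(0.0235)) = 2.04×10^10 V/(m·s).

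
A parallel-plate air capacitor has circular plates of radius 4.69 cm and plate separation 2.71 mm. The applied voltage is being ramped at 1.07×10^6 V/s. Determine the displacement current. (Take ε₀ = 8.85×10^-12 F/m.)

The field between the plates is E = V/d, so dE/dt = (1.07×10^6)/(2.71×10^-3 m) = 3.948×10^8 V/(m·s).
I_d = ε₀ A (dE/dt) = (8.85×10^-12)(6.910×10^-3)(3.948×10^8) = 2.41×10^-5 A.

2.41×10^-5 A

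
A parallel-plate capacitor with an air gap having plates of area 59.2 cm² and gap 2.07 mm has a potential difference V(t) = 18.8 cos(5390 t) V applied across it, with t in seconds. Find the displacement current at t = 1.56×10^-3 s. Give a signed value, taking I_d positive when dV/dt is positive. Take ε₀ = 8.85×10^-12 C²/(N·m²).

C = ε₀A/d = (8.85×10^-12)(5.92×10^-3)/(2.07×10^-3) = 2.531×10^-11 F. dV/dt = V₀ω·−sin(ωt); at ωt = 8.4084 rad this factor is -0.8502.
I_d = C dV/dt = (2.531×10^-11)(18.8)(5390)(-0.8502) = -2.18×10^-6 A.

-2.18×10^-6 A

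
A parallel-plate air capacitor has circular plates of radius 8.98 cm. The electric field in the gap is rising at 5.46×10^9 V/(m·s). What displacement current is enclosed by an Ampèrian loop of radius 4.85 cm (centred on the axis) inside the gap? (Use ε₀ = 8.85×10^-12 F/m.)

Total displacement current: I_d = ε₀(πR²)(dE/dt) = (8.85×10^-12)(0.02533)(5.46×10^9) = 1.224×10^-3 A.
The field is uniform, so I_d,enc = I_d (r/R)² = (1.224×10^-3)(4.85/8.98)² = 3.57×10^-4 A.

3.57×10^-4 A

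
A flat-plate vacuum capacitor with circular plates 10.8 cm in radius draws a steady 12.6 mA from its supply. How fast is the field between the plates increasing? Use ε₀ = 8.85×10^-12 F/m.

3.89×10^10 V/(m·s)

By continuity, I_d in the gap equals the 12.6 mA flowing in the wire.
Inverting I_d = ε₀ A dE/dt gives dE/dt = 0.0126 / (8.85×10^-12 · 0.03664) = 3.89×10^10 V/(m·s).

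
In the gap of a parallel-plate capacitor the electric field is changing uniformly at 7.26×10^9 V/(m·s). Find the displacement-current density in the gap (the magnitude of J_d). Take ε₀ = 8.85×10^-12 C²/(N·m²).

The displacement-current density is ε₀ ∂E/∂t = (8.85×10^-12)(7.26×10^9) = 0.0643 A/m².

0.0643 A/m²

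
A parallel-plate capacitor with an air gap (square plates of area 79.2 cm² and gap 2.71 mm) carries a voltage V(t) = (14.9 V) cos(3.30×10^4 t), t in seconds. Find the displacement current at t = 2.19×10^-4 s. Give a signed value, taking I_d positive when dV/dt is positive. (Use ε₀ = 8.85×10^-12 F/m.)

-1.03×10^-5 A

dV/dt = (14.9)(3.30×10^4)·−sin(7.227) = -3.982×10^5 V/s.
I_d = C dV/dt with C = ε₀A/d = (8.85×10^-12)(7.92×10^-3)/(2.71×10^-3) = 2.586×10^-11 F, so I_d = (2.586×10^-11)(-3.982×10^5) = -1.03×10^-5 A.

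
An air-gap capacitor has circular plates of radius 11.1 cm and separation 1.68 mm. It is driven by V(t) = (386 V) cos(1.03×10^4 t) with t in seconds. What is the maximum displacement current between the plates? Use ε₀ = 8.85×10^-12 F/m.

The displacement current equals the conduction current C dV/dt, which peaks at C V₀ ω.
With C = ε₀A/d = (8.85×10^-12)(0.03871)/(1.68×10^-3) = 2.039×10^-10 F and ω = 1.03×10^4 rad/s, I_d,max = (2.039×10^-10)(386)(1.03×10^4) = 8.11×10^-4 A.

8.11×10^-4 A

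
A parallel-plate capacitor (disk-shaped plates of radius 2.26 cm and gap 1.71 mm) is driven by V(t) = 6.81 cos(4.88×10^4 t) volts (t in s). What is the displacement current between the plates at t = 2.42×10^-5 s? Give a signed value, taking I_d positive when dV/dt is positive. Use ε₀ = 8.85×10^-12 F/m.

-2.55×10^-6 A

dE/dt = (V₀ω/d)·−sin(ωt) with ωt = 1.18096 rad: (6.81)(4.88×10^4)(-0.9250)/(1.71×10^-3) = -1.798×10^8 V/(m·s).
I_d = ε₀ A dE/dt = (8.85×10^-12)(1.605×10^-3)(-1.798×10^8) = -2.55×10^-6 A.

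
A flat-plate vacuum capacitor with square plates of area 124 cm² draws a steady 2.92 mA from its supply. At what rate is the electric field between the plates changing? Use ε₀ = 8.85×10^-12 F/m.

The displacement current between the plates equals the conduction current, I_d = 2.92 mA.
Inverting I_d = ε₀ A dE/dt gives dE/dt = 2.92×10^-3 / (8.85×10^-12 · 0.0124) = 2.66×10^10 V/(m·s).

2.66×10^10 V/(m·s)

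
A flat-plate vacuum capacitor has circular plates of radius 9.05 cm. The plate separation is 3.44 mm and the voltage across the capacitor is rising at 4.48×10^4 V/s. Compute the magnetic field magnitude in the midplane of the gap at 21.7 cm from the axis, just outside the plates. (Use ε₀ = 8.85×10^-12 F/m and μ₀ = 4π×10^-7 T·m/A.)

With E = V/d, dE/dt = 1.302×10^7 V/(m·s) and πR² = 0.02573 m², giving I_d = ε₀ πR² dE/dt = 2.965×10^-6 A.
For r ≥ R the full I_d is enclosed: B = μ₀ I_d/(2πr) = (4π×10^-7)(2.965×10^-6)/(2π·0.217) = 2.73×10^-12 T.

2.73×10^-12 T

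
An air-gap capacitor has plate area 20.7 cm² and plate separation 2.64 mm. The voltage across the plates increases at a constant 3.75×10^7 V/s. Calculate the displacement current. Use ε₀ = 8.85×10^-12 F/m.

2.60×10^-4 A

The field between the plates is E = V/d, so dE/dt = (3.75×10^7)/(2.64×10^-3 m) = 1.420×10^10 V/(m·s).
I_d = ε₀ A (dE/dt) = (8.85×10^-12)(2.07×10^-3)(1.420×10^10) = 2.60×10^-4 A.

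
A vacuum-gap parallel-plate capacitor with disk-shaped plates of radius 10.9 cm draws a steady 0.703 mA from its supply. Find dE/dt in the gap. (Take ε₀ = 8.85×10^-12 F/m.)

By continuity, I_d in the gap equals the 0.703 mA flowing in the wire.
Since I_d = ε₀ A dE/dt, dE/dt = I_d/(ε₀A) = (7.03×10^-4)/((8.85×10^-12)(0.03733)) = 2.13×10^9 V/(m·s).

2.13×10^9 V/(m·s)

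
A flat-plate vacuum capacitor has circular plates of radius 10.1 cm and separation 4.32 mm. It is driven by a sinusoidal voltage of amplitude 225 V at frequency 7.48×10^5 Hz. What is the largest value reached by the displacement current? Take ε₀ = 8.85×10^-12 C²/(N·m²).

0.0694 A

C = ε₀A/d = (8.85×10^-12)(0.03205)/(4.32×10^-3) = 6.566×10^-11 F; ω = 2πf = 4.700×10^6 rad/s.
I_d = C dV/dt, so |I_d|_max = C V₀ ω = (6.566×10^-11)(225)(4.700×10^6) = 0.0694 A.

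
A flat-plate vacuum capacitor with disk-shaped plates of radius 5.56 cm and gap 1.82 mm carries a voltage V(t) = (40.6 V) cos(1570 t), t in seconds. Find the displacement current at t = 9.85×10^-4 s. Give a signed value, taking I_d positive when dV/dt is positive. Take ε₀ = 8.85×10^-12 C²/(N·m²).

dE/dt = (V₀ω/d)·−sin(ωt) with ωt = 1.54645 rad: (40.6)(1570)(-0.9997)/(1.82×10^-3) = -3.501×10^7 V/(m·s).
I_d = ε₀ A dE/dt = (8.85×10^-12)(9.712×10^-3)(-3.501×10^7) = -3.01×10^-6 A.

-3.01×10^-6 A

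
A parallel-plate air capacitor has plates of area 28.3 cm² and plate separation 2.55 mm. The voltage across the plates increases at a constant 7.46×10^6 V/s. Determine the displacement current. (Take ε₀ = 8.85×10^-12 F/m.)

7.33×10^-5 A

E = V/d so dE/dt = (dV/dt)/d = 2.925×10^9 V/(m·s), and I_d = ε₀ A dE/dt = (8.85×10^-12)(2.83×10^-3)(2.925×10^9) = 7.33×10^-5 A.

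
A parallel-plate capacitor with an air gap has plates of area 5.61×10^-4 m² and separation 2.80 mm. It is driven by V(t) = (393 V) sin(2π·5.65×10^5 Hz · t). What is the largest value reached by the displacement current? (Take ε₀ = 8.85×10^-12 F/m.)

(dE/dt)_max = V₀ω/d = 4.983×10^11 V/(m·s); ω = 2πf = 3.550×10^6 rad/s.
I_d,max = ε₀ A (dE/dt)_max = (8.85×10^-12)(5.61×10^-4)(4.983×10^11) = 2.47×10^-3 A.

2.47×10^-3 A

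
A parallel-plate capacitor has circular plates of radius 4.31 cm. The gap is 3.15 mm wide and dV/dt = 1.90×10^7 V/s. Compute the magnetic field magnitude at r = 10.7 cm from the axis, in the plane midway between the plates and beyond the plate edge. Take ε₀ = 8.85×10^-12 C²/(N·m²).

5.82×10^-10 T

dE/dt = (dV/dt)/d = 6.032×10^9 V/(m·s); I_d = ε₀(πR²)(dE/dt) = (8.85×10^-12)(5.836×10^-3)(6.032×10^9) = 3.115×10^-4 A.
For r ≥ R the full I_d is enclosed: B = μ₀ I_d/(2πr) = (4π×10^-7)(3.115×10^-4)/(2π·0.107) = 5.82×10^-10 T.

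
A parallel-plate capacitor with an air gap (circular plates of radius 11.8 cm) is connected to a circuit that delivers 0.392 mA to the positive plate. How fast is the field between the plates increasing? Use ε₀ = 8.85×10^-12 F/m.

1.01×10^9 V/(m·s)

Charge continuity gives I_d = I = 3.92×10^-4 A between the plates.
Since I_d = ε₀ A dE/dt, dE/dt = I_d/(ε₀A) = (3.92×10^-4)/((8.85×10^-12)(0.04374)) = 1.01×10^9 V/(m·s).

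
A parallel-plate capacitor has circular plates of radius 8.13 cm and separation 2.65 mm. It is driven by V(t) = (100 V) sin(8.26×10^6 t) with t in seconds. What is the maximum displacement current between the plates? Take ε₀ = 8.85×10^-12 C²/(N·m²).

C = ε₀A/d = (8.85×10^-12)(0.02076)/(2.65×10^-3) = 6.933×10^-11 F; ω = 8.26×10^6 rad/s.
I_d = C dV/dt, so |I_d|_max = C V₀ ω = (6.933×10^-11)(100)(8.26×10^6) = 0.0573 A.

0.0573 A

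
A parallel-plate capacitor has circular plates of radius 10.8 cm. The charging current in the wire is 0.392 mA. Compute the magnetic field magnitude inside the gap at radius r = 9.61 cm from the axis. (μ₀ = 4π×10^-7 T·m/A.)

No conduction current crosses the gap, so I_d there equals the 3.92×10^-4 A in the leads.
An Ampèrian loop of radius r encloses a fraction (r/R)² of I_d. Then B·2πr = μ₀ I_d (r/R)², giving B = μ₀ I_d r/(2πR²) = 6.46×10^-10 T.

6.46×10^-10 T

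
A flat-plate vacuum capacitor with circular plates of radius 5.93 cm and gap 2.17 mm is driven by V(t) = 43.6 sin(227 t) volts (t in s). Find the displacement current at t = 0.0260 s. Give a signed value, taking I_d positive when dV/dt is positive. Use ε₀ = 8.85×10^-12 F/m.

4.14×10^-7 A

C = ε₀A/d = (8.85×10^-12)(0.01105)/(2.17×10^-3) = 4.507×10^-11 F. dV/dt = V₀ω·cos(ωt); at ωt = 5.902 rad this factor is 0.9282.
I_d = C dV/dt = (4.507×10^-11)(43.6)(227)(0.9282) = 4.14×10^-7 A.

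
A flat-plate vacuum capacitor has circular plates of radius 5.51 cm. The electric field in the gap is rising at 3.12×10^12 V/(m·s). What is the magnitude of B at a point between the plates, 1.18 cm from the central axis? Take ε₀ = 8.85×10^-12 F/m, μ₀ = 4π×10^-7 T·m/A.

Through the whole plate area (πR² = 9.538×10^-3 m²), I_d = ε₀ πR² dE/dt = 0.2634 A.
For r < R the Ampère–Maxwell law gives B(2πr) = μ₀ I_d (r²/R²), so B = μ₀ I_d r/(2πR²) = (4π×10^-7)(0.2634)(0.0118)/(2π·0.0551²) = 2.05×10^-7 T.

2.05×10^-7 T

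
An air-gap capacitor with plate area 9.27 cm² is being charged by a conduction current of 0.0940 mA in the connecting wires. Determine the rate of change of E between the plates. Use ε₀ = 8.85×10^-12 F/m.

1.15×10^10 V/(m·s)

By continuity, I_d in the gap equals the 0.0940 mA flowing in the wire.
Inverting I_d = ε₀ A dE/dt gives dE/dt = 9.40×10^-5 / (8.85×10^-12 · 9.27×10^-4) = 1.15×10^10 V/(m·s).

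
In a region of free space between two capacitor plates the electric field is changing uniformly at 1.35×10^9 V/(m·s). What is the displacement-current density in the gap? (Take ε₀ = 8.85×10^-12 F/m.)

0.0119 A/m²

J_d = ε₀ ∂E/∂t, so J_d = 0.0119 A/m².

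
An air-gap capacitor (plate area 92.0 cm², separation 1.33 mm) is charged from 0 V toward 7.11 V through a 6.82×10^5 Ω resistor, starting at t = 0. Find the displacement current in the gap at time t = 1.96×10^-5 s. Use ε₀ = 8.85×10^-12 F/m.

6.52×10^-6 A

C = ε₀A/d = (8.85×10^-12)(9.20×10^-3)/(1.33×10^-3) = 6.122×10^-11 F and τ = RC = 4.175×10^-5 s. I_d in the gap equals the RC charging current.
I_d(t) = (V₀/R) e^(−t/τ) = 1.043×10^-5 · e^(−0.4695) = 6.52×10^-6 A.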